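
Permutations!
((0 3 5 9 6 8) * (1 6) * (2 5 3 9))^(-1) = ((0 9 1 6 8)(2 5))^(-1) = (0 8 6 1 9)(2 5)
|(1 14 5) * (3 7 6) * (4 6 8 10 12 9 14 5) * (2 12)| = |(1 5)(2 12 9 14 4 6 3 7 8 10)| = 10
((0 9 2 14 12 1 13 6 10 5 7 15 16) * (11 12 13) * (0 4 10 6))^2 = ((0 9 2 14 13)(1 11 12)(4 10 5 7 15 16))^2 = (0 2 13 9 14)(1 12 11)(4 5 15)(7 16 10)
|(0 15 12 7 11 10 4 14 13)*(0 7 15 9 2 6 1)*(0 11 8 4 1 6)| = |(0 9 2)(1 11 10)(4 14 13 7 8)(12 15)| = 30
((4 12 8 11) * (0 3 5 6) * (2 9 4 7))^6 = (0 5)(2 7 11 8 12 4 9)(3 6)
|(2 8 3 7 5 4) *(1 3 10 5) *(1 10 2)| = 6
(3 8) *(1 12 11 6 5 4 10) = (1 12 11 6 5 4 10)(3 8) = [0, 12, 2, 8, 10, 4, 5, 7, 3, 9, 1, 6, 11]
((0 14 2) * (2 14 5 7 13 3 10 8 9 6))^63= ((14)(0 5 7 13 3 10 8 9 6 2))^63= (14)(0 13 8 2 7 10 6 5 3 9)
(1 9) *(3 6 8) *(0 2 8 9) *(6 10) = (0 2 8 3 10 6 9 1) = [2, 0, 8, 10, 4, 5, 9, 7, 3, 1, 6]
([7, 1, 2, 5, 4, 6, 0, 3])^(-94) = [7, 1, 2, 5, 4, 6, 0, 3]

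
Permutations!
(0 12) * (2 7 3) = (0 12)(2 7 3) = [12, 1, 7, 2, 4, 5, 6, 3, 8, 9, 10, 11, 0]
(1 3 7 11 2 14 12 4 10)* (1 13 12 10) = (1 3 7 11 2 14 10 13 12 4) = [0, 3, 14, 7, 1, 5, 6, 11, 8, 9, 13, 2, 4, 12, 10]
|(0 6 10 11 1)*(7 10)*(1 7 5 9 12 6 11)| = 20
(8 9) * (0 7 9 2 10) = [7, 1, 10, 3, 4, 5, 6, 9, 2, 8, 0] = (0 7 9 8 2 10)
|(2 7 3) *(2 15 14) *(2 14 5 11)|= 6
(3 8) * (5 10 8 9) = [0, 1, 2, 9, 4, 10, 6, 7, 3, 5, 8] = (3 9 5 10 8)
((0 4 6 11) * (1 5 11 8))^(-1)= ((0 4 6 8 1 5 11))^(-1)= (0 11 5 1 8 6 4)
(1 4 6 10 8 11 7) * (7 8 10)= (1 4 6 7)(8 11)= [0, 4, 2, 3, 6, 5, 7, 1, 11, 9, 10, 8]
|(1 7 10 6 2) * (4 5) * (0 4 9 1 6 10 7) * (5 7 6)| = 8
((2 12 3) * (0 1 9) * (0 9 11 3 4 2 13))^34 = (0 13 3 11 1)(2 12 4)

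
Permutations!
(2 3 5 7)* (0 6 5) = (0 6 5 7 2 3) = [6, 1, 3, 0, 4, 7, 5, 2]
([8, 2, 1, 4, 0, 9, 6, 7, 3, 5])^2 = [3, 1, 2, 0, 8, 5, 6, 7, 4, 9]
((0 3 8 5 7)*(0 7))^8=((0 3 8 5))^8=(8)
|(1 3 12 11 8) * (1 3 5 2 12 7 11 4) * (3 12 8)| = 6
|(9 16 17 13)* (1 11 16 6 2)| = 8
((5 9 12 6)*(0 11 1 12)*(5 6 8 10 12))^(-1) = ((0 11 1 5 9)(8 10 12))^(-1) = (0 9 5 1 11)(8 12 10)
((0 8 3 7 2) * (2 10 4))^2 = ((0 8 3 7 10 4 2))^2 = (0 3 10 2 8 7 4)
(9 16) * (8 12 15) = [0, 1, 2, 3, 4, 5, 6, 7, 12, 16, 10, 11, 15, 13, 14, 8, 9] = (8 12 15)(9 16)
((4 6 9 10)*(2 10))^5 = ((2 10 4 6 9))^5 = (10)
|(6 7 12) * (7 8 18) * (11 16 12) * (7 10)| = 8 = |(6 8 18 10 7 11 16 12)|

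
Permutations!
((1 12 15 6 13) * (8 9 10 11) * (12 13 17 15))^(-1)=((1 13)(6 17 15)(8 9 10 11))^(-1)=(1 13)(6 15 17)(8 11 10 9)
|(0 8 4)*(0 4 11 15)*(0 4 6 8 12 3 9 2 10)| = 30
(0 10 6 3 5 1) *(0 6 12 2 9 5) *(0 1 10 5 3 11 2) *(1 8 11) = (0 5 10 12)(1 6)(2 9 3 8 11) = [5, 6, 9, 8, 4, 10, 1, 7, 11, 3, 12, 2, 0]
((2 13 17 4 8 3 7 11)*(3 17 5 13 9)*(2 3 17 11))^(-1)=(2 7 3 11 8 4 17 9)(5 13)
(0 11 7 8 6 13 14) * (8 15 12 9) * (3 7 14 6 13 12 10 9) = (0 11 14)(3 7 15 10 9 8 13 6 12) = [11, 1, 2, 7, 4, 5, 12, 15, 13, 8, 9, 14, 3, 6, 0, 10]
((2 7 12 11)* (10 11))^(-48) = ((2 7 12 10 11))^(-48) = (2 12 11 7 10)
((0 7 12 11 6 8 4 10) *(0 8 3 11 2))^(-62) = ((0 7 12 2)(3 11 6)(4 10 8))^(-62) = (0 12)(2 7)(3 11 6)(4 10 8)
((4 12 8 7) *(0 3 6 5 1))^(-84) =(12)(0 3 6 5 1)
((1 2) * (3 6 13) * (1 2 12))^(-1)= (1 12)(3 13 6)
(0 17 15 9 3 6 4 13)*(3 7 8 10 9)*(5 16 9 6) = [17, 1, 2, 5, 13, 16, 4, 8, 10, 7, 6, 11, 12, 0, 14, 3, 9, 15] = (0 17 15 3 5 16 9 7 8 10 6 4 13)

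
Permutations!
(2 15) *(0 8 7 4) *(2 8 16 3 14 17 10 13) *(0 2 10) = [16, 1, 15, 14, 2, 5, 6, 4, 7, 9, 13, 11, 12, 10, 17, 8, 3, 0] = (0 16 3 14 17)(2 15 8 7 4)(10 13)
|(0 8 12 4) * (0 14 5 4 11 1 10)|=6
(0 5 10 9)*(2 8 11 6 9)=(0 5 10 2 8 11 6 9)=[5, 1, 8, 3, 4, 10, 9, 7, 11, 0, 2, 6]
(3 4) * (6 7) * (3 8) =(3 4 8)(6 7) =[0, 1, 2, 4, 8, 5, 7, 6, 3]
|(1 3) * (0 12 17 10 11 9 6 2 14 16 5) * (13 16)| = 12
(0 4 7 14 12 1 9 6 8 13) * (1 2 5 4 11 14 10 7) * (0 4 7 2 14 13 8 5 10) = (0 11 13 4 1 9 6 5 7)(2 10)(12 14) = [11, 9, 10, 3, 1, 7, 5, 0, 8, 6, 2, 13, 14, 4, 12]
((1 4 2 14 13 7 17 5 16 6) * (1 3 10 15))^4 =(1 13 16 15 14 5 10 2 17 3 4 7 6)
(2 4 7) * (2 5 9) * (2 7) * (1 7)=(1 7 5 9)(2 4)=[0, 7, 4, 3, 2, 9, 6, 5, 8, 1]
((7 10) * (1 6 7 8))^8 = (1 10 6 8 7) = ((1 6 7 10 8))^8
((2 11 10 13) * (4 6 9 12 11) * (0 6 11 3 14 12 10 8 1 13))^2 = ((0 6 9 10)(1 13 2 4 11 8)(3 14 12))^2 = (0 9)(1 2 11)(3 12 14)(4 8 13)(6 10)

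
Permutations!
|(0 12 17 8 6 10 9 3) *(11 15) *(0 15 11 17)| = |(0 12)(3 15 17 8 6 10 9)| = 14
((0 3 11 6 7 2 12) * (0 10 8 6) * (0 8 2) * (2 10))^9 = (0 8)(2 12)(3 6)(7 11)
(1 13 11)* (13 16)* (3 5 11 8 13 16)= (16)(1 3 5 11)(8 13)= [0, 3, 2, 5, 4, 11, 6, 7, 13, 9, 10, 1, 12, 8, 14, 15, 16]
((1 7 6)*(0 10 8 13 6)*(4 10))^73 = (0 4 10 8 13 6 1 7)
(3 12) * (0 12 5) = (0 12 3 5) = [12, 1, 2, 5, 4, 0, 6, 7, 8, 9, 10, 11, 3]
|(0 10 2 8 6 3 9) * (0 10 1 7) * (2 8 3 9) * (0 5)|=4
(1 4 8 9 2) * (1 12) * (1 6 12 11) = (1 4 8 9 2 11)(6 12) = [0, 4, 11, 3, 8, 5, 12, 7, 9, 2, 10, 1, 6]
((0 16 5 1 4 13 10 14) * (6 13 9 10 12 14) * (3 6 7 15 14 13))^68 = (0 15 10 4 5)(1 16 14 7 9)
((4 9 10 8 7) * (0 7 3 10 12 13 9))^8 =(0 4 7)(3 8 10)(9 13 12)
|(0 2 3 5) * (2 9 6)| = |(0 9 6 2 3 5)| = 6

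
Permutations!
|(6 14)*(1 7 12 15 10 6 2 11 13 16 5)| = 12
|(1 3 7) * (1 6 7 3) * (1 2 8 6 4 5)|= 7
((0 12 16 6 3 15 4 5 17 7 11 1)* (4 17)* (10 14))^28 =(0 11 17 3 16)(1 7 15 6 12)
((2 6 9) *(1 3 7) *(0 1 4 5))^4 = ((0 1 3 7 4 5)(2 6 9))^4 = (0 4 3)(1 5 7)(2 6 9)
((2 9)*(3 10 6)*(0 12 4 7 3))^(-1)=(0 6 10 3 7 4 12)(2 9)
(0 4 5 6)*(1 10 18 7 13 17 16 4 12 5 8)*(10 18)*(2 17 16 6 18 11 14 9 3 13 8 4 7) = [12, 11, 17, 13, 4, 18, 0, 8, 1, 3, 10, 14, 5, 16, 9, 15, 7, 6, 2] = (0 12 5 18 2 17 6)(1 11 14 9 3 13 16 7 8)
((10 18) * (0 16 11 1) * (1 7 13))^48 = (18)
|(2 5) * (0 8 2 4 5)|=|(0 8 2)(4 5)|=6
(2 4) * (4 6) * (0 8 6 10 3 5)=(0 8 6 4 2 10 3 5)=[8, 1, 10, 5, 2, 0, 4, 7, 6, 9, 3]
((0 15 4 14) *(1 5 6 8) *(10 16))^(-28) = ((0 15 4 14)(1 5 6 8)(10 16))^(-28) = (16)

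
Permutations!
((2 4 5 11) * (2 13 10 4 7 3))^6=((2 7 3)(4 5 11 13 10))^6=(4 5 11 13 10)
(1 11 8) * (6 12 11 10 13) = (1 10 13 6 12 11 8) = [0, 10, 2, 3, 4, 5, 12, 7, 1, 9, 13, 8, 11, 6]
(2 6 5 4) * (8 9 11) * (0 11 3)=(0 11 8 9 3)(2 6 5 4)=[11, 1, 6, 0, 2, 4, 5, 7, 9, 3, 10, 8]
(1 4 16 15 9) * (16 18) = (1 4 18 16 15 9) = [0, 4, 2, 3, 18, 5, 6, 7, 8, 1, 10, 11, 12, 13, 14, 9, 15, 17, 16]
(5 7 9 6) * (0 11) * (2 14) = (0 11)(2 14)(5 7 9 6) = [11, 1, 14, 3, 4, 7, 5, 9, 8, 6, 10, 0, 12, 13, 2]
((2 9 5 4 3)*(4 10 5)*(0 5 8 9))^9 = (0 5 10 8 9 4 3 2)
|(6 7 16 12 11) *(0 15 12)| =|(0 15 12 11 6 7 16)| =7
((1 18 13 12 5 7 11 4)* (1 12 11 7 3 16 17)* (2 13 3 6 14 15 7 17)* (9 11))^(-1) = ((1 18 3 16 2 13 9 11 4 12 5 6 14 15 7 17))^(-1) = (1 17 7 15 14 6 5 12 4 11 9 13 2 16 3 18)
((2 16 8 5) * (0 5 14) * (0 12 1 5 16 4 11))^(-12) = ((0 16 8 14 12 1 5 2 4 11))^(-12) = (0 4 5 12 8)(1 14 16 11 2)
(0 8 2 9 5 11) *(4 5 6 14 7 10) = [8, 1, 9, 3, 5, 11, 14, 10, 2, 6, 4, 0, 12, 13, 7] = (0 8 2 9 6 14 7 10 4 5 11)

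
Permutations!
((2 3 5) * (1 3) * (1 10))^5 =(10)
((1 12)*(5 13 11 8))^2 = (5 11)(8 13)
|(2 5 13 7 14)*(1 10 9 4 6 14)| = 10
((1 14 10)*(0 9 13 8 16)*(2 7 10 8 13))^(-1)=(0 16 8 14 1 10 7 2 9)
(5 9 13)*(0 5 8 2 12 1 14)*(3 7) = [5, 14, 12, 7, 4, 9, 6, 3, 2, 13, 10, 11, 1, 8, 0] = (0 5 9 13 8 2 12 1 14)(3 7)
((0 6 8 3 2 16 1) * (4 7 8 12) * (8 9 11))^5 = ((0 6 12 4 7 9 11 8 3 2 16 1))^5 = (0 9 16 4 3 6 11 1 7 2 12 8)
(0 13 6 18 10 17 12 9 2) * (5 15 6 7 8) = [13, 1, 0, 3, 4, 15, 18, 8, 5, 2, 17, 11, 9, 7, 14, 6, 16, 12, 10] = (0 13 7 8 5 15 6 18 10 17 12 9 2)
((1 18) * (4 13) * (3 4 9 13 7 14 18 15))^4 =((1 15 3 4 7 14 18)(9 13))^4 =(1 7 15 14 3 18 4)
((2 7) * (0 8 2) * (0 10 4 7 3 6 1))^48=((0 8 2 3 6 1)(4 7 10))^48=(10)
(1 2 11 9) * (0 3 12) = (0 3 12)(1 2 11 9) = [3, 2, 11, 12, 4, 5, 6, 7, 8, 1, 10, 9, 0]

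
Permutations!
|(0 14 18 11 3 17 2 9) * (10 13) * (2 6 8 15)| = |(0 14 18 11 3 17 6 8 15 2 9)(10 13)| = 22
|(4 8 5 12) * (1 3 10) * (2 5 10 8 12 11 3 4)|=|(1 4 12 2 5 11 3 8 10)|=9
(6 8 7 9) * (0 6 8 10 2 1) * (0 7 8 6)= [0, 7, 1, 3, 4, 5, 10, 9, 8, 6, 2]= (1 7 9 6 10 2)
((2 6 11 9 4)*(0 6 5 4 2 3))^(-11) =((0 6 11 9 2 5 4 3))^(-11) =(0 5 11 3 2 6 4 9)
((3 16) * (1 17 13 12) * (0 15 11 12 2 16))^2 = (0 11 1 13 16)(2 3 15 12 17)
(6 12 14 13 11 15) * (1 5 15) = (1 5 15 6 12 14 13 11) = [0, 5, 2, 3, 4, 15, 12, 7, 8, 9, 10, 1, 14, 11, 13, 6]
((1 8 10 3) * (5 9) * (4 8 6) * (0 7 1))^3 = (0 6 10 7 4 3 1 8)(5 9)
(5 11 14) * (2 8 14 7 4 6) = (2 8 14 5 11 7 4 6) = [0, 1, 8, 3, 6, 11, 2, 4, 14, 9, 10, 7, 12, 13, 5]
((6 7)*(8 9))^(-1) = ((6 7)(8 9))^(-1) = (6 7)(8 9)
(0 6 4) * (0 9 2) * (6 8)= (0 8 6 4 9 2)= [8, 1, 0, 3, 9, 5, 4, 7, 6, 2]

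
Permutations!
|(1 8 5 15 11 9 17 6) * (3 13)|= |(1 8 5 15 11 9 17 6)(3 13)|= 8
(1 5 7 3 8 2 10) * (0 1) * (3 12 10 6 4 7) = [1, 5, 6, 8, 7, 3, 4, 12, 2, 9, 0, 11, 10] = (0 1 5 3 8 2 6 4 7 12 10)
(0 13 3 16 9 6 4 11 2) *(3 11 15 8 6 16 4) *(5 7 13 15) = (0 15 8 6 3 4 5 7 13 11 2)(9 16) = [15, 1, 0, 4, 5, 7, 3, 13, 6, 16, 10, 2, 12, 11, 14, 8, 9]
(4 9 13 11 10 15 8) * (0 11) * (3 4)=(0 11 10 15 8 3 4 9 13)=[11, 1, 2, 4, 9, 5, 6, 7, 3, 13, 15, 10, 12, 0, 14, 8]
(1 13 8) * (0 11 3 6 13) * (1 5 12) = (0 11 3 6 13 8 5 12 1) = [11, 0, 2, 6, 4, 12, 13, 7, 5, 9, 10, 3, 1, 8]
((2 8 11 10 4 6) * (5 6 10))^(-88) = ((2 8 11 5 6)(4 10))^(-88) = (2 11 6 8 5)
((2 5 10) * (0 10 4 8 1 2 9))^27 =(10)(1 5 8 2 4)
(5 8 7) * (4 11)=(4 11)(5 8 7)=[0, 1, 2, 3, 11, 8, 6, 5, 7, 9, 10, 4]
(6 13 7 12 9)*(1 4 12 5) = (1 4 12 9 6 13 7 5) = [0, 4, 2, 3, 12, 1, 13, 5, 8, 6, 10, 11, 9, 7]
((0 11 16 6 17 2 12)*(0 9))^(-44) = ((0 11 16 6 17 2 12 9))^(-44) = (0 17)(2 11)(6 9)(12 16)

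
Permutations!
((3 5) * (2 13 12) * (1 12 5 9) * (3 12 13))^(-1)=((1 13 5 12 2 3 9))^(-1)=(1 9 3 2 12 5 13)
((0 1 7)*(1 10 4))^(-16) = (0 7 1 4 10)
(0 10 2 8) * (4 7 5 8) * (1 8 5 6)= (0 10 2 4 7 6 1 8)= [10, 8, 4, 3, 7, 5, 1, 6, 0, 9, 2]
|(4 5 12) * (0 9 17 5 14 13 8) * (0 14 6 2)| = 24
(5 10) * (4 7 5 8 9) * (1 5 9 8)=(1 5 10)(4 7 9)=[0, 5, 2, 3, 7, 10, 6, 9, 8, 4, 1]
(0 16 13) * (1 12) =(0 16 13)(1 12) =[16, 12, 2, 3, 4, 5, 6, 7, 8, 9, 10, 11, 1, 0, 14, 15, 13]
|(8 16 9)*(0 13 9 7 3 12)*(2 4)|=8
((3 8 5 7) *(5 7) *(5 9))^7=(3 8 7)(5 9)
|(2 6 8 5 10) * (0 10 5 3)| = 6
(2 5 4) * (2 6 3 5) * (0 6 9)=(0 6 3 5 4 9)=[6, 1, 2, 5, 9, 4, 3, 7, 8, 0]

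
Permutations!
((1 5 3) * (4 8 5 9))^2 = (1 4 5)(3 9 8)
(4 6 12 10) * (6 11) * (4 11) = (6 12 10 11) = [0, 1, 2, 3, 4, 5, 12, 7, 8, 9, 11, 6, 10]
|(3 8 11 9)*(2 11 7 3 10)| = 12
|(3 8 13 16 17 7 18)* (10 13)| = 8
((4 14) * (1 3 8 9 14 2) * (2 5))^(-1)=((1 3 8 9 14 4 5 2))^(-1)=(1 2 5 4 14 9 8 3)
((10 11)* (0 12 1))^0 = (12)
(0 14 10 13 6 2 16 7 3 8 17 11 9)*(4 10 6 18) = [14, 1, 16, 8, 10, 5, 2, 3, 17, 0, 13, 9, 12, 18, 6, 15, 7, 11, 4] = (0 14 6 2 16 7 3 8 17 11 9)(4 10 13 18)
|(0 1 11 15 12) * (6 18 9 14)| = 20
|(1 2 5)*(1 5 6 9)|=|(1 2 6 9)|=4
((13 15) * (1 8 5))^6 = (15)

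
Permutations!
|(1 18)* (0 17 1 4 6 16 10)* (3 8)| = |(0 17 1 18 4 6 16 10)(3 8)| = 8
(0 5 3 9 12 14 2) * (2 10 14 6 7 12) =(0 5 3 9 2)(6 7 12)(10 14) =[5, 1, 0, 9, 4, 3, 7, 12, 8, 2, 14, 11, 6, 13, 10]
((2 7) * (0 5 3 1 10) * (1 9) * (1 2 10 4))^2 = ((0 5 3 9 2 7 10)(1 4))^2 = (0 3 2 10 5 9 7)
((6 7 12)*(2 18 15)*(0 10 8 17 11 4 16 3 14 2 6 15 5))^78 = (0 16)(2 17)(3 10)(4 5)(6 12)(7 15)(8 14)(11 18)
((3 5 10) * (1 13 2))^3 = ((1 13 2)(3 5 10))^3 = (13)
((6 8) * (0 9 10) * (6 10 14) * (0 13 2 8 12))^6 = ((0 9 14 6 12)(2 8 10 13))^6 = (0 9 14 6 12)(2 10)(8 13)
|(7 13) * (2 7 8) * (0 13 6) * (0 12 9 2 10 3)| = |(0 13 8 10 3)(2 7 6 12 9)| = 5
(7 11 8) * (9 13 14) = (7 11 8)(9 13 14) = [0, 1, 2, 3, 4, 5, 6, 11, 7, 13, 10, 8, 12, 14, 9]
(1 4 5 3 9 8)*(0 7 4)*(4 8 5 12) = (0 7 8 1)(3 9 5)(4 12) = [7, 0, 2, 9, 12, 3, 6, 8, 1, 5, 10, 11, 4]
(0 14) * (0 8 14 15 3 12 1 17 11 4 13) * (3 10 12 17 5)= (0 15 10 12 1 5 3 17 11 4 13)(8 14)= [15, 5, 2, 17, 13, 3, 6, 7, 14, 9, 12, 4, 1, 0, 8, 10, 16, 11]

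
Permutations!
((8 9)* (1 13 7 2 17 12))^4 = ((1 13 7 2 17 12)(8 9))^4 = (1 17 7)(2 13 12)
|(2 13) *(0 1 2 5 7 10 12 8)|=9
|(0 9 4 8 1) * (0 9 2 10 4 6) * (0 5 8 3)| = 5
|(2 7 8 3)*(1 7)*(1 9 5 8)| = |(1 7)(2 9 5 8 3)| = 10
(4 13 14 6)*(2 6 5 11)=(2 6 4 13 14 5 11)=[0, 1, 6, 3, 13, 11, 4, 7, 8, 9, 10, 2, 12, 14, 5]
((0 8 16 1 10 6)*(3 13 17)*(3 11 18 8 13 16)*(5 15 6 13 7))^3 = (0 15 7 6 5)(1 17 8)(3 10 11)(13 18 16)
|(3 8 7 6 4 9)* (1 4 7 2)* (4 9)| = 10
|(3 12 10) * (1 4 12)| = 5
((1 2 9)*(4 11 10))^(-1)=((1 2 9)(4 11 10))^(-1)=(1 9 2)(4 10 11)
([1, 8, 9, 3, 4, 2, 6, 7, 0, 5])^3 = (9)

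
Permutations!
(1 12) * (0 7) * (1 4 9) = (0 7)(1 12 4 9) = [7, 12, 2, 3, 9, 5, 6, 0, 8, 1, 10, 11, 4]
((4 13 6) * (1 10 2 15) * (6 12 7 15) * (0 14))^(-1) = (0 14)(1 15 7 12 13 4 6 2 10)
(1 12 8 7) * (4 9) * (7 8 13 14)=(1 12 13 14 7)(4 9)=[0, 12, 2, 3, 9, 5, 6, 1, 8, 4, 10, 11, 13, 14, 7]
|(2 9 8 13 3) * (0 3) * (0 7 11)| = |(0 3 2 9 8 13 7 11)| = 8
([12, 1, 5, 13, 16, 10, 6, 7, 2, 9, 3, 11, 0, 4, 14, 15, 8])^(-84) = [0, 1, 13, 8, 5, 4, 6, 7, 3, 9, 16, 11, 12, 2, 14, 15, 10]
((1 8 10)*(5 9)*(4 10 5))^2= ((1 8 5 9 4 10))^2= (1 5 4)(8 9 10)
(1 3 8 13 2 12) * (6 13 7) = (1 3 8 7 6 13 2 12) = [0, 3, 12, 8, 4, 5, 13, 6, 7, 9, 10, 11, 1, 2]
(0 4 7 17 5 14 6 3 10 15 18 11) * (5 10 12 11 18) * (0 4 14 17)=(18)(0 14 6 3 12 11 4 7)(5 17 10 15)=[14, 1, 2, 12, 7, 17, 3, 0, 8, 9, 15, 4, 11, 13, 6, 5, 16, 10, 18]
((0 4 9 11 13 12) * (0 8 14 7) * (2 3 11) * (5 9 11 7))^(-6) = (0 14)(2 13)(3 12)(4 5)(7 8)(9 11)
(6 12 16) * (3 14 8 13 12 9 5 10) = [0, 1, 2, 14, 4, 10, 9, 7, 13, 5, 3, 11, 16, 12, 8, 15, 6] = (3 14 8 13 12 16 6 9 5 10)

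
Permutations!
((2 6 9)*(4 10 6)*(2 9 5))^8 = (2 6 4 5 10)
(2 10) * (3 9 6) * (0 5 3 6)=(0 5 3 9)(2 10)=[5, 1, 10, 9, 4, 3, 6, 7, 8, 0, 2]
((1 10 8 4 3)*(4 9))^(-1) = ((1 10 8 9 4 3))^(-1) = (1 3 4 9 8 10)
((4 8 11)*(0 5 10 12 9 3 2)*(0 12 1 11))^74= (0 11 5 4 10 8 1)(2 9)(3 12)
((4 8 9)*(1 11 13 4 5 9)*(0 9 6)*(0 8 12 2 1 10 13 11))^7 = (0 4 6 1 13 5 2 10 9 12 8)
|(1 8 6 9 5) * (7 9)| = 6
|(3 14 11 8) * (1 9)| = |(1 9)(3 14 11 8)| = 4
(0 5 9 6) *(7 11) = (0 5 9 6)(7 11) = [5, 1, 2, 3, 4, 9, 0, 11, 8, 6, 10, 7]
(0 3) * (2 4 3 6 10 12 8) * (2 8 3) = (0 6 10 12 3)(2 4) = [6, 1, 4, 0, 2, 5, 10, 7, 8, 9, 12, 11, 3]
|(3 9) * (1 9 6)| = |(1 9 3 6)| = 4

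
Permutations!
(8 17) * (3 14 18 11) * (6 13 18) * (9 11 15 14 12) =(3 12 9 11)(6 13 18 15 14)(8 17) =[0, 1, 2, 12, 4, 5, 13, 7, 17, 11, 10, 3, 9, 18, 6, 14, 16, 8, 15]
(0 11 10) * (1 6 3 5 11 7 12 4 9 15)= [7, 6, 2, 5, 9, 11, 3, 12, 8, 15, 0, 10, 4, 13, 14, 1]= (0 7 12 4 9 15 1 6 3 5 11 10)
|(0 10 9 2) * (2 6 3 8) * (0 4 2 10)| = 10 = |(2 4)(3 8 10 9 6)|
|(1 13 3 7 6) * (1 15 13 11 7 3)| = 6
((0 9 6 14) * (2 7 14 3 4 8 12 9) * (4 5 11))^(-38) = (0 7)(2 14)(3 11 8 9)(4 12 6 5)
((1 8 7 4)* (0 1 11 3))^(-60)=(0 7 3 8 11 1 4)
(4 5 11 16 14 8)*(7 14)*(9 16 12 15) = (4 5 11 12 15 9 16 7 14 8) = [0, 1, 2, 3, 5, 11, 6, 14, 4, 16, 10, 12, 15, 13, 8, 9, 7]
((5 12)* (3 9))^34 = (12)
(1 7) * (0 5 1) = (0 5 1 7) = [5, 7, 2, 3, 4, 1, 6, 0]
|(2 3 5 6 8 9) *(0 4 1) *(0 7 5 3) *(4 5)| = 6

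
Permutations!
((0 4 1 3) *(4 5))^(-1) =((0 5 4 1 3))^(-1) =(0 3 1 4 5)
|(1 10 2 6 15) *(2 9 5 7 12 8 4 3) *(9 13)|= 13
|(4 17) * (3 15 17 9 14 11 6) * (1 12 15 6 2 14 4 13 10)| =|(1 12 15 17 13 10)(2 14 11)(3 6)(4 9)| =6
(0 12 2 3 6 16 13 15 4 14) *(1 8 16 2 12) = (0 1 8 16 13 15 4 14)(2 3 6) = [1, 8, 3, 6, 14, 5, 2, 7, 16, 9, 10, 11, 12, 15, 0, 4, 13]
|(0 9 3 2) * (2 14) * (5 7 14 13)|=|(0 9 3 13 5 7 14 2)|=8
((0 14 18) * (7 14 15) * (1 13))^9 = (0 18 14 7 15)(1 13)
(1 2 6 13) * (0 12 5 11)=(0 12 5 11)(1 2 6 13)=[12, 2, 6, 3, 4, 11, 13, 7, 8, 9, 10, 0, 5, 1]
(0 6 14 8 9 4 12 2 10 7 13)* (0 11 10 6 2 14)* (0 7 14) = [2, 1, 6, 3, 12, 5, 7, 13, 9, 4, 14, 10, 0, 11, 8] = (0 2 6 7 13 11 10 14 8 9 4 12)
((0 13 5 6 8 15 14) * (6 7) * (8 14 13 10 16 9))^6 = ((0 10 16 9 8 15 13 5 7 6 14))^6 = (0 13 10 5 16 7 9 6 8 14 15)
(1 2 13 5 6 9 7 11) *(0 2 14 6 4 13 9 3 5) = (0 2 9 7 11 1 14 6 3 5 4 13) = [2, 14, 9, 5, 13, 4, 3, 11, 8, 7, 10, 1, 12, 0, 6]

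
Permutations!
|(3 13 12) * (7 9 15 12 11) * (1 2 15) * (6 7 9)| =8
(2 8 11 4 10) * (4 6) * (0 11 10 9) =(0 11 6 4 9)(2 8 10) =[11, 1, 8, 3, 9, 5, 4, 7, 10, 0, 2, 6]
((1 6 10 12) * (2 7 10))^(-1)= (1 12 10 7 2 6)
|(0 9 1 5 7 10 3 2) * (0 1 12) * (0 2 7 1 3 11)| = |(0 9 12 2 3 7 10 11)(1 5)| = 8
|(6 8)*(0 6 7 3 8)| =6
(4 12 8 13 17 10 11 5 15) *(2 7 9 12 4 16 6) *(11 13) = (2 7 9 12 8 11 5 15 16 6)(10 13 17) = [0, 1, 7, 3, 4, 15, 2, 9, 11, 12, 13, 5, 8, 17, 14, 16, 6, 10]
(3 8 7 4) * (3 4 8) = (7 8) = [0, 1, 2, 3, 4, 5, 6, 8, 7]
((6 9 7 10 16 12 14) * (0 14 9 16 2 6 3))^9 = ((0 14 3)(2 6 16 12 9 7 10))^9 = (2 16 9 10 6 12 7)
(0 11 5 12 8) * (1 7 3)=[11, 7, 2, 1, 4, 12, 6, 3, 0, 9, 10, 5, 8]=(0 11 5 12 8)(1 7 3)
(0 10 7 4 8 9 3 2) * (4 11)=(0 10 7 11 4 8 9 3 2)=[10, 1, 0, 2, 8, 5, 6, 11, 9, 3, 7, 4]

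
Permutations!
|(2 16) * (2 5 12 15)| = |(2 16 5 12 15)| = 5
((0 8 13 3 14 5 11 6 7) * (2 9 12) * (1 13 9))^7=(0 3 8 14 9 5 12 11 2 6 1 7 13)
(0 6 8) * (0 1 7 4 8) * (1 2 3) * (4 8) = (0 6)(1 7 8 2 3) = [6, 7, 3, 1, 4, 5, 0, 8, 2]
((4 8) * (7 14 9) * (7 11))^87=((4 8)(7 14 9 11))^87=(4 8)(7 11 9 14)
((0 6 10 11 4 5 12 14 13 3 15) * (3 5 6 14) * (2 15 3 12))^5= ((0 14 13 5 2 15)(4 6 10 11))^5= (0 15 2 5 13 14)(4 6 10 11)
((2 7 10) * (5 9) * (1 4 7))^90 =((1 4 7 10 2)(5 9))^90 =(10)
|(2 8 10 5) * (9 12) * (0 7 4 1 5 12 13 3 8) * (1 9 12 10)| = |(0 7 4 9 13 3 8 1 5 2)| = 10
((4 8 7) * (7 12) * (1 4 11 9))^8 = ((1 4 8 12 7 11 9))^8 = (1 4 8 12 7 11 9)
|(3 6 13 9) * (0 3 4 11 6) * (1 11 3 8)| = 9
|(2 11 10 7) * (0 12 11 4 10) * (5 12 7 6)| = 9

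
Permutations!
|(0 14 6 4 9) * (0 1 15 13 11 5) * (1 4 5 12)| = 20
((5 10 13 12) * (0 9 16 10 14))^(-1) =((0 9 16 10 13 12 5 14))^(-1) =(0 14 5 12 13 10 16 9)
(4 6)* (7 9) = (4 6)(7 9) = [0, 1, 2, 3, 6, 5, 4, 9, 8, 7]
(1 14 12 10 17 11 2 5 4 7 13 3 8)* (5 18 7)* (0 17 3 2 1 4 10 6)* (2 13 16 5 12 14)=(0 17 11 1 2 18 7 16 5 10 3 8 4 12 6)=[17, 2, 18, 8, 12, 10, 0, 16, 4, 9, 3, 1, 6, 13, 14, 15, 5, 11, 7]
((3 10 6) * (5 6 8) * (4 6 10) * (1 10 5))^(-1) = ((1 10 8)(3 4 6))^(-1) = (1 8 10)(3 6 4)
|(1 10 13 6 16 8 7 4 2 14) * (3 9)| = |(1 10 13 6 16 8 7 4 2 14)(3 9)| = 10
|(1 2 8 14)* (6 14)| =5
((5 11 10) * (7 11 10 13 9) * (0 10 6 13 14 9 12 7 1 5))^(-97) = (0 10)(1 6 12 11 9 5 13 7 14)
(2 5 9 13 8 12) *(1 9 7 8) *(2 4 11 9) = (1 2 5 7 8 12 4 11 9 13) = [0, 2, 5, 3, 11, 7, 6, 8, 12, 13, 10, 9, 4, 1]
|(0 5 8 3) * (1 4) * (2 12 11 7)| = 4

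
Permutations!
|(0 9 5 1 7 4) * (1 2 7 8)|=|(0 9 5 2 7 4)(1 8)|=6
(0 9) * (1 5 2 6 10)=(0 9)(1 5 2 6 10)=[9, 5, 6, 3, 4, 2, 10, 7, 8, 0, 1]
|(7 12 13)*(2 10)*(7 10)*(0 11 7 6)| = 8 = |(0 11 7 12 13 10 2 6)|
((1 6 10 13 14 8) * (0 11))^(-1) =(0 11)(1 8 14 13 10 6)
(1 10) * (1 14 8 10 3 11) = (1 3 11)(8 10 14) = [0, 3, 2, 11, 4, 5, 6, 7, 10, 9, 14, 1, 12, 13, 8]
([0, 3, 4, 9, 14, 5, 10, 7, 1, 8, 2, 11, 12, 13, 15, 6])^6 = (15)(1 9)(3 8)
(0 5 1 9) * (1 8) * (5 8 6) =(0 8 1 9)(5 6) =[8, 9, 2, 3, 4, 6, 5, 7, 1, 0]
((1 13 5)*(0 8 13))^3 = (0 5 8 1 13)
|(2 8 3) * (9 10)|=|(2 8 3)(9 10)|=6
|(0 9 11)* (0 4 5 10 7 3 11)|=|(0 9)(3 11 4 5 10 7)|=6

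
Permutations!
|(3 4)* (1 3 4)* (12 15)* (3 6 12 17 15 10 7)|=|(1 6 12 10 7 3)(15 17)|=6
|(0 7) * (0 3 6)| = 4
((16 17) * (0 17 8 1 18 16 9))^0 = ((0 17 9)(1 18 16 8))^0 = (18)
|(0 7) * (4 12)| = 2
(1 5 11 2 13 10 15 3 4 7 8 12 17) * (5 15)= (1 15 3 4 7 8 12 17)(2 13 10 5 11)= [0, 15, 13, 4, 7, 11, 6, 8, 12, 9, 5, 2, 17, 10, 14, 3, 16, 1]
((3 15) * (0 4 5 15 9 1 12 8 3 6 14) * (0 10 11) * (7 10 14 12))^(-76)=(0 5 6 8 9 7 11 4 15 12 3 1 10)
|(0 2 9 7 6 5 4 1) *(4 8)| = |(0 2 9 7 6 5 8 4 1)| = 9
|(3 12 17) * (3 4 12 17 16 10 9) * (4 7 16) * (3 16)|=|(3 17 7)(4 12)(9 16 10)|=6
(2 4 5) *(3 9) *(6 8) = (2 4 5)(3 9)(6 8) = [0, 1, 4, 9, 5, 2, 8, 7, 6, 3]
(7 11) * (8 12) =[0, 1, 2, 3, 4, 5, 6, 11, 12, 9, 10, 7, 8] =(7 11)(8 12)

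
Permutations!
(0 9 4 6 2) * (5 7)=(0 9 4 6 2)(5 7)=[9, 1, 0, 3, 6, 7, 2, 5, 8, 4]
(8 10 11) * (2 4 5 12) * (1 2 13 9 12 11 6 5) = (1 2 4)(5 11 8 10 6)(9 12 13) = [0, 2, 4, 3, 1, 11, 5, 7, 10, 12, 6, 8, 13, 9]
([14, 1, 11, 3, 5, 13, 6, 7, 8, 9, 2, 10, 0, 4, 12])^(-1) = [12, 1, 10, 3, 13, 4, 6, 7, 8, 9, 11, 2, 14, 5, 0]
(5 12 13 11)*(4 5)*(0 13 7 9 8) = (0 13 11 4 5 12 7 9 8) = [13, 1, 2, 3, 5, 12, 6, 9, 0, 8, 10, 4, 7, 11]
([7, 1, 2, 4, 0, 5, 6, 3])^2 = [3, 1, 2, 0, 7, 5, 6, 4]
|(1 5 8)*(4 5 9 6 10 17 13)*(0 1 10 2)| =|(0 1 9 6 2)(4 5 8 10 17 13)| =30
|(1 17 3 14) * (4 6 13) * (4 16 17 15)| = 9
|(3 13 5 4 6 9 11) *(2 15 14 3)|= 10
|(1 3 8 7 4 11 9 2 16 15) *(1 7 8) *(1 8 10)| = |(1 3 8 10)(2 16 15 7 4 11 9)| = 28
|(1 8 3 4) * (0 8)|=|(0 8 3 4 1)|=5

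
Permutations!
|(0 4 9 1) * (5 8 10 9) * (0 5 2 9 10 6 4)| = |(10)(1 5 8 6 4 2 9)| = 7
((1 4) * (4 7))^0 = ((1 7 4))^0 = (7)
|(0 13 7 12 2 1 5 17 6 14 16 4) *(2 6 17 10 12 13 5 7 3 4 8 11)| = |(17)(0 5 10 12 6 14 16 8 11 2 1 7 13 3 4)| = 15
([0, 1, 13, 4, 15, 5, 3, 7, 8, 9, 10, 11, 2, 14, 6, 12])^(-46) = (2 14 3 15)(4 12 13 6)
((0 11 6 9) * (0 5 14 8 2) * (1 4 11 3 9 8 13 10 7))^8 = ((0 3 9 5 14 13 10 7 1 4 11 6 8 2))^8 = (0 1 9 11 14 8 10)(2 7 3 4 5 6 13)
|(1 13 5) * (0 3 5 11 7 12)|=|(0 3 5 1 13 11 7 12)|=8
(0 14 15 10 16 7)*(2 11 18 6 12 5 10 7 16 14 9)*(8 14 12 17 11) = (0 9 2 8 14 15 7)(5 10 12)(6 17 11 18) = [9, 1, 8, 3, 4, 10, 17, 0, 14, 2, 12, 18, 5, 13, 15, 7, 16, 11, 6]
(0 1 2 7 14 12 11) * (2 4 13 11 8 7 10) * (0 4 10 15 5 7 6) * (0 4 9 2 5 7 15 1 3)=(0 3)(1 10 5 15 7 14 12 8 6 4 13 11 9 2)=[3, 10, 1, 0, 13, 15, 4, 14, 6, 2, 5, 9, 8, 11, 12, 7]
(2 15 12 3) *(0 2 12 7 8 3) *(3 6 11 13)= (0 2 15 7 8 6 11 13 3 12)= [2, 1, 15, 12, 4, 5, 11, 8, 6, 9, 10, 13, 0, 3, 14, 7]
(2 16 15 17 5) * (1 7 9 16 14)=(1 7 9 16 15 17 5 2 14)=[0, 7, 14, 3, 4, 2, 6, 9, 8, 16, 10, 11, 12, 13, 1, 17, 15, 5]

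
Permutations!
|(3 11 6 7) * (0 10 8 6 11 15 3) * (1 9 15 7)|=|(0 10 8 6 1 9 15 3 7)|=9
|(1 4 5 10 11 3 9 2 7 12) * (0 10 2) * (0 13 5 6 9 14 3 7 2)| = 22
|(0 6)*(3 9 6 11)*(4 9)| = 6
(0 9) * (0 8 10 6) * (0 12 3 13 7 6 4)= (0 9 8 10 4)(3 13 7 6 12)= [9, 1, 2, 13, 0, 5, 12, 6, 10, 8, 4, 11, 3, 7]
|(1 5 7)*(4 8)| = |(1 5 7)(4 8)| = 6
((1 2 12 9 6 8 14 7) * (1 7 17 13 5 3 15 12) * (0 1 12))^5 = (0 6 5 2 14 15 9 13 1 8 3 12 17)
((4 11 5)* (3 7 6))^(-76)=((3 7 6)(4 11 5))^(-76)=(3 6 7)(4 5 11)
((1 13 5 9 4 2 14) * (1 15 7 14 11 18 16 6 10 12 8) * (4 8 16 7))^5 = ((1 13 5 9 8)(2 11 18 7 14 15 4)(6 10 12 16))^5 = (2 15 7 11 4 14 18)(6 10 12 16)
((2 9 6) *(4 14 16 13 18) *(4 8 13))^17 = (2 6 9)(4 16 14)(8 18 13)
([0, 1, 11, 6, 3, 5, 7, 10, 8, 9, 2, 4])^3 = [0, 1, 3, 10, 7, 5, 2, 11, 8, 9, 4, 6]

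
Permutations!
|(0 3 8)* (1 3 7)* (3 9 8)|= |(0 7 1 9 8)|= 5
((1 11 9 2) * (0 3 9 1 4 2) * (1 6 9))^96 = ((0 3 1 11 6 9)(2 4))^96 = (11)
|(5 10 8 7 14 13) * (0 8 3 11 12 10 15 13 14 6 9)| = |(0 8 7 6 9)(3 11 12 10)(5 15 13)| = 60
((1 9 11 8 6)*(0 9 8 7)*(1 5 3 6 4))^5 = ((0 9 11 7)(1 8 4)(3 6 5))^5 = (0 9 11 7)(1 4 8)(3 5 6)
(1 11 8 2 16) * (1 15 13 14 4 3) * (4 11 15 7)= (1 15 13 14 11 8 2 16 7 4 3)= [0, 15, 16, 1, 3, 5, 6, 4, 2, 9, 10, 8, 12, 14, 11, 13, 7]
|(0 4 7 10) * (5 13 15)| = |(0 4 7 10)(5 13 15)| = 12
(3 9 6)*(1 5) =(1 5)(3 9 6) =[0, 5, 2, 9, 4, 1, 3, 7, 8, 6]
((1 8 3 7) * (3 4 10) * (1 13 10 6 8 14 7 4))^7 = ((1 14 7 13 10 3 4 6 8))^7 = (1 6 3 13 14 8 4 10 7)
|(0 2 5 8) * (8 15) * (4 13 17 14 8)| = 9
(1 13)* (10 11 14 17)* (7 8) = (1 13)(7 8)(10 11 14 17) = [0, 13, 2, 3, 4, 5, 6, 8, 7, 9, 11, 14, 12, 1, 17, 15, 16, 10]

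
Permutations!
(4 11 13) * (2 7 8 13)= (2 7 8 13 4 11)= [0, 1, 7, 3, 11, 5, 6, 8, 13, 9, 10, 2, 12, 4]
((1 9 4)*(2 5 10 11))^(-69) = (2 11 10 5)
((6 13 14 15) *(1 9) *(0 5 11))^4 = ((0 5 11)(1 9)(6 13 14 15))^4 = (15)(0 5 11)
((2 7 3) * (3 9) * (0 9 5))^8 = ((0 9 3 2 7 5))^8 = (0 3 7)(2 5 9)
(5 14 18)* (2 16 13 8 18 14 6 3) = (2 16 13 8 18 5 6 3) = [0, 1, 16, 2, 4, 6, 3, 7, 18, 9, 10, 11, 12, 8, 14, 15, 13, 17, 5]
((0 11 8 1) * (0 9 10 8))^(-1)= ((0 11)(1 9 10 8))^(-1)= (0 11)(1 8 10 9)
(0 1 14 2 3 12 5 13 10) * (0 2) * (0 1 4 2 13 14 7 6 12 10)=(0 4 2 3 10 13)(1 7 6 12 5 14)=[4, 7, 3, 10, 2, 14, 12, 6, 8, 9, 13, 11, 5, 0, 1]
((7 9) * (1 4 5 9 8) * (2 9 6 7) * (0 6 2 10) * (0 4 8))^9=((0 6 7)(1 8)(2 9 10 4 5))^9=(1 8)(2 5 4 10 9)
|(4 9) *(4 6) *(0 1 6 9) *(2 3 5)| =12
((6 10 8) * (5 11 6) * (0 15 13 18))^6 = ((0 15 13 18)(5 11 6 10 8))^6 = (0 13)(5 11 6 10 8)(15 18)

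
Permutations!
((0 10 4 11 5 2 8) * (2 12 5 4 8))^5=(0 8 10)(4 11)(5 12)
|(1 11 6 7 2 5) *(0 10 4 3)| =12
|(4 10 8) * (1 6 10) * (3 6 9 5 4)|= |(1 9 5 4)(3 6 10 8)|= 4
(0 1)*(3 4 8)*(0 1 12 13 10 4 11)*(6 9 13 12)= (0 6 9 13 10 4 8 3 11)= [6, 1, 2, 11, 8, 5, 9, 7, 3, 13, 4, 0, 12, 10]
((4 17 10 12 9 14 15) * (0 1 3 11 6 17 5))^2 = ((0 1 3 11 6 17 10 12 9 14 15 4 5))^2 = (0 3 6 10 9 15 5 1 11 17 12 14 4)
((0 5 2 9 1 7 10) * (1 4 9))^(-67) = ((0 5 2 1 7 10)(4 9))^(-67) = (0 10 7 1 2 5)(4 9)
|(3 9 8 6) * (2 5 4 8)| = 7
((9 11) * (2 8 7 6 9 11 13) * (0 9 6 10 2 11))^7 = ((0 9 13 11)(2 8 7 10))^7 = (0 11 13 9)(2 10 7 8)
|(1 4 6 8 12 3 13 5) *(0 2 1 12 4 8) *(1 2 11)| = |(0 11 1 8 4 6)(3 13 5 12)| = 12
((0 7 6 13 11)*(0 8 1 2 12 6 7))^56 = (13)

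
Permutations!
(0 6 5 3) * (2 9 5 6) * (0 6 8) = (0 2 9 5 3 6 8) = [2, 1, 9, 6, 4, 3, 8, 7, 0, 5]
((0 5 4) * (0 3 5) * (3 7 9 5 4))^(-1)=((3 4 7 9 5))^(-1)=(3 5 9 7 4)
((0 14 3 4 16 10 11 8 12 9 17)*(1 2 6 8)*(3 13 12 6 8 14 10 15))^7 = (0 14 11 12 2 17 6 10 13 1 9 8)(3 15 16 4)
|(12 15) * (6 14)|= |(6 14)(12 15)|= 2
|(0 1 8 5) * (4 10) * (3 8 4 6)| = |(0 1 4 10 6 3 8 5)| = 8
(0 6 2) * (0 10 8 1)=(0 6 2 10 8 1)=[6, 0, 10, 3, 4, 5, 2, 7, 1, 9, 8]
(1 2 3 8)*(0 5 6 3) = (0 5 6 3 8 1 2) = [5, 2, 0, 8, 4, 6, 3, 7, 1]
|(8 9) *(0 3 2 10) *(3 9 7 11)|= 8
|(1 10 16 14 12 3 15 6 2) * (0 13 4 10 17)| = 13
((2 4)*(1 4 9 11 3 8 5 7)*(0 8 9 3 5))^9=(0 8)(1 4 2 3 9 11 5 7)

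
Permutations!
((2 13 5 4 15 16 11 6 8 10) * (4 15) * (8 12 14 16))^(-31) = ((2 13 5 15 8 10)(6 12 14 16 11))^(-31) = (2 10 8 15 5 13)(6 11 16 14 12)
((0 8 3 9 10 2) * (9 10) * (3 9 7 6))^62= ((0 8 9 7 6 3 10 2))^62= (0 10 6 9)(2 3 7 8)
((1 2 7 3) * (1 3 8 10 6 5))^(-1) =((1 2 7 8 10 6 5))^(-1) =(1 5 6 10 8 7 2)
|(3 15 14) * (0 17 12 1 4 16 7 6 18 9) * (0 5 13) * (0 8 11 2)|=|(0 17 12 1 4 16 7 6 18 9 5 13 8 11 2)(3 15 14)|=15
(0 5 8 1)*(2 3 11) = [5, 0, 3, 11, 4, 8, 6, 7, 1, 9, 10, 2] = (0 5 8 1)(2 3 11)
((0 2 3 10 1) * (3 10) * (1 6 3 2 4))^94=((0 4 1)(2 10 6 3))^94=(0 4 1)(2 6)(3 10)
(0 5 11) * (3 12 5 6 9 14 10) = (0 6 9 14 10 3 12 5 11) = [6, 1, 2, 12, 4, 11, 9, 7, 8, 14, 3, 0, 5, 13, 10]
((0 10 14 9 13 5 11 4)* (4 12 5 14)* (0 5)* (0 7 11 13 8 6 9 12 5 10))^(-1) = ((4 10)(5 13 14 12 7 11)(6 9 8))^(-1) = (4 10)(5 11 7 12 14 13)(6 8 9)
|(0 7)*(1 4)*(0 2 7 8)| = 2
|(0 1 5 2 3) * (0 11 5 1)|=4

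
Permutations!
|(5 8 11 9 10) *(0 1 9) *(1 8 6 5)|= 6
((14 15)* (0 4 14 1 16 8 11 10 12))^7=(0 11 1 4 10 16 14 12 8 15)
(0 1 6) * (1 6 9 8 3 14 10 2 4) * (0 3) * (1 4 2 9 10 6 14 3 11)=(0 14 6 11 1 10 9 8)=[14, 10, 2, 3, 4, 5, 11, 7, 0, 8, 9, 1, 12, 13, 6]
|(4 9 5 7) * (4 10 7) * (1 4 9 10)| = 4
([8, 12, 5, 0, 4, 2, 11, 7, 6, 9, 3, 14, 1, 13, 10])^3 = (0 11 3 6 10 8 14)(1 12)(2 5)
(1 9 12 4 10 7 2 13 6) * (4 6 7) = (1 9 12 6)(2 13 7)(4 10) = [0, 9, 13, 3, 10, 5, 1, 2, 8, 12, 4, 11, 6, 7]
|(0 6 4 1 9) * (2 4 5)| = 7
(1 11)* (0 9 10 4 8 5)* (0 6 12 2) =(0 9 10 4 8 5 6 12 2)(1 11) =[9, 11, 0, 3, 8, 6, 12, 7, 5, 10, 4, 1, 2]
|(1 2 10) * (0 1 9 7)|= 6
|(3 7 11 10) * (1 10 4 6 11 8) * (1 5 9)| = 21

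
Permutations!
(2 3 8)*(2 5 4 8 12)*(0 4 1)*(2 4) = (0 2 3 12 4 8 5 1) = [2, 0, 3, 12, 8, 1, 6, 7, 5, 9, 10, 11, 4]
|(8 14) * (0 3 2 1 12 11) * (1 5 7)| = 8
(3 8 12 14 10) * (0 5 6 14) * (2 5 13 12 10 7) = [13, 1, 5, 8, 4, 6, 14, 2, 10, 9, 3, 11, 0, 12, 7] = (0 13 12)(2 5 6 14 7)(3 8 10)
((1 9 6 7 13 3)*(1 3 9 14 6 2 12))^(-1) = (1 12 2 9 13 7 6 14)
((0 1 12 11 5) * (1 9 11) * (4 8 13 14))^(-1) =((0 9 11 5)(1 12)(4 8 13 14))^(-1) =(0 5 11 9)(1 12)(4 14 13 8)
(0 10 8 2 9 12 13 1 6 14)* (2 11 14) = [10, 6, 9, 3, 4, 5, 2, 7, 11, 12, 8, 14, 13, 1, 0] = (0 10 8 11 14)(1 6 2 9 12 13)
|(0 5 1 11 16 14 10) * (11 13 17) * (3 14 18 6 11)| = 8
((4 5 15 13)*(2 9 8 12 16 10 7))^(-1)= ((2 9 8 12 16 10 7)(4 5 15 13))^(-1)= (2 7 10 16 12 8 9)(4 13 15 5)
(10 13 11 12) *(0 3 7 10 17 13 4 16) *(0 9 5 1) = (0 3 7 10 4 16 9 5 1)(11 12 17 13) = [3, 0, 2, 7, 16, 1, 6, 10, 8, 5, 4, 12, 17, 11, 14, 15, 9, 13]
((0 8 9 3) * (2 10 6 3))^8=(0 8 9 2 10 6 3)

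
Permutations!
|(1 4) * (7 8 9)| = |(1 4)(7 8 9)| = 6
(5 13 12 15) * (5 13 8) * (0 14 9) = [14, 1, 2, 3, 4, 8, 6, 7, 5, 0, 10, 11, 15, 12, 9, 13] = (0 14 9)(5 8)(12 15 13)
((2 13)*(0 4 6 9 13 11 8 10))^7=(0 8 2 9 4 10 11 13 6)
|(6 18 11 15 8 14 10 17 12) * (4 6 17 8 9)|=|(4 6 18 11 15 9)(8 14 10)(12 17)|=6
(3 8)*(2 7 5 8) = (2 7 5 8 3) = [0, 1, 7, 2, 4, 8, 6, 5, 3]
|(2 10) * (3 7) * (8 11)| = 2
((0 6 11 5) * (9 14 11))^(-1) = ((0 6 9 14 11 5))^(-1) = (0 5 11 14 9 6)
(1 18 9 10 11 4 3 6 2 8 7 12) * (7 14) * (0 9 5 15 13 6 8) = [9, 18, 0, 8, 3, 15, 2, 12, 14, 10, 11, 4, 1, 6, 7, 13, 16, 17, 5] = (0 9 10 11 4 3 8 14 7 12 1 18 5 15 13 6 2)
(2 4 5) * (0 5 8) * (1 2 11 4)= (0 5 11 4 8)(1 2)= [5, 2, 1, 3, 8, 11, 6, 7, 0, 9, 10, 4]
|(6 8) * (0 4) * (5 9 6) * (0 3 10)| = 4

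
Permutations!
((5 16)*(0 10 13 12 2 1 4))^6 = (16)(0 4 1 2 12 13 10)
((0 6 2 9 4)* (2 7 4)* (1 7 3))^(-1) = (0 4 7 1 3 6)(2 9)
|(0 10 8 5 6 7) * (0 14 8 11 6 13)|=9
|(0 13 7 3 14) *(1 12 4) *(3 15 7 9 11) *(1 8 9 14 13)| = |(0 1 12 4 8 9 11 3 13 14)(7 15)| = 10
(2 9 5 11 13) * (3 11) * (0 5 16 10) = [5, 1, 9, 11, 4, 3, 6, 7, 8, 16, 0, 13, 12, 2, 14, 15, 10] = (0 5 3 11 13 2 9 16 10)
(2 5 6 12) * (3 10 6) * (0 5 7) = (0 5 3 10 6 12 2 7) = [5, 1, 7, 10, 4, 3, 12, 0, 8, 9, 6, 11, 2]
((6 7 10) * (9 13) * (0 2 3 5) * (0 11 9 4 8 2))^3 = (2 11 4 3 9 8 5 13)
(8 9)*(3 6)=(3 6)(8 9)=[0, 1, 2, 6, 4, 5, 3, 7, 9, 8]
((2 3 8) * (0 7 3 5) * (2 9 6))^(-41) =(0 5 2 6 9 8 3 7)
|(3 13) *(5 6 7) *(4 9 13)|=12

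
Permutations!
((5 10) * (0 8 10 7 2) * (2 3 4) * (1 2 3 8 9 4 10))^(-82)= ((0 9 4 3 10 5 7 8 1 2))^(-82)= (0 1 7 10 4)(2 8 5 3 9)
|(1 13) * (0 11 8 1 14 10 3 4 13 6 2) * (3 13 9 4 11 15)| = 24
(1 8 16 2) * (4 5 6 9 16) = (1 8 4 5 6 9 16 2) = [0, 8, 1, 3, 5, 6, 9, 7, 4, 16, 10, 11, 12, 13, 14, 15, 2]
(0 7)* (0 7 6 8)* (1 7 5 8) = [6, 7, 2, 3, 4, 8, 1, 5, 0] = (0 6 1 7 5 8)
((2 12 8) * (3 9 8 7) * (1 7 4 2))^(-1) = (1 8 9 3 7)(2 4 12)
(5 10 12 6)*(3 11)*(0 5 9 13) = (0 5 10 12 6 9 13)(3 11) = [5, 1, 2, 11, 4, 10, 9, 7, 8, 13, 12, 3, 6, 0]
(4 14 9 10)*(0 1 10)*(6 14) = (0 1 10 4 6 14 9) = [1, 10, 2, 3, 6, 5, 14, 7, 8, 0, 4, 11, 12, 13, 9]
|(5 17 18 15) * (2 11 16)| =12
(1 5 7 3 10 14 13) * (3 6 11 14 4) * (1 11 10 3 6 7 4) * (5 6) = (1 6 10)(4 5)(11 14 13) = [0, 6, 2, 3, 5, 4, 10, 7, 8, 9, 1, 14, 12, 11, 13]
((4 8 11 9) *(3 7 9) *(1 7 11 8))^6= ((1 7 9 4)(3 11))^6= (11)(1 9)(4 7)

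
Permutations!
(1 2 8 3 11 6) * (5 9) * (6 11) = (11)(1 2 8 3 6)(5 9) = [0, 2, 8, 6, 4, 9, 1, 7, 3, 5, 10, 11]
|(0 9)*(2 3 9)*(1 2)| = 5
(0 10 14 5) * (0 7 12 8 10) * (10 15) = [0, 1, 2, 3, 4, 7, 6, 12, 15, 9, 14, 11, 8, 13, 5, 10] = (5 7 12 8 15 10 14)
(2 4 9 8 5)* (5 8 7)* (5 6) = [0, 1, 4, 3, 9, 2, 5, 6, 8, 7] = (2 4 9 7 6 5)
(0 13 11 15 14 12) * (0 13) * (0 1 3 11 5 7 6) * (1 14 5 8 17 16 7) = [14, 3, 2, 11, 4, 1, 0, 6, 17, 9, 10, 15, 13, 8, 12, 5, 7, 16] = (0 14 12 13 8 17 16 7 6)(1 3 11 15 5)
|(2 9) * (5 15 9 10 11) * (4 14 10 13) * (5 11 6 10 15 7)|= |(2 13 4 14 15 9)(5 7)(6 10)|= 6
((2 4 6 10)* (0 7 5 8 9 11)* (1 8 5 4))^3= (0 6 1 11 4 2 9 7 10 8)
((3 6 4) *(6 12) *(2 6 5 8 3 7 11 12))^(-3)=((2 6 4 7 11 12 5 8 3))^(-3)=(2 5 7)(3 12 4)(6 8 11)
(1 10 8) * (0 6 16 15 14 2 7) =(0 6 16 15 14 2 7)(1 10 8) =[6, 10, 7, 3, 4, 5, 16, 0, 1, 9, 8, 11, 12, 13, 2, 14, 15]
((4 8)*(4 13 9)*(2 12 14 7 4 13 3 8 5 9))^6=(2 9 4 14)(5 7 12 13)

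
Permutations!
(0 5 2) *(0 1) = (0 5 2 1) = [5, 0, 1, 3, 4, 2]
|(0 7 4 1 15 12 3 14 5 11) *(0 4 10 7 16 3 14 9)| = 28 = |(0 16 3 9)(1 15 12 14 5 11 4)(7 10)|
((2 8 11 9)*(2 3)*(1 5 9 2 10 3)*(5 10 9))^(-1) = (1 9 3 10)(2 11 8)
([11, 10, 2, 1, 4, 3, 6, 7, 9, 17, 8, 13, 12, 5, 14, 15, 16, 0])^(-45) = [1, 0, 2, 17, 4, 9, 6, 7, 13, 5, 11, 10, 12, 8, 14, 15, 16, 3]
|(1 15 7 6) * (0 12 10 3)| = 4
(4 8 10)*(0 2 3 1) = (0 2 3 1)(4 8 10) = [2, 0, 3, 1, 8, 5, 6, 7, 10, 9, 4]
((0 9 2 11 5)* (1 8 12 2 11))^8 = ((0 9 11 5)(1 8 12 2))^8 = (12)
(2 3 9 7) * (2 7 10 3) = (3 9 10) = [0, 1, 2, 9, 4, 5, 6, 7, 8, 10, 3]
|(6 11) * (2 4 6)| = 4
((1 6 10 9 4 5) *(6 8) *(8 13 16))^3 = (1 8 9)(4 13 6)(5 16 10)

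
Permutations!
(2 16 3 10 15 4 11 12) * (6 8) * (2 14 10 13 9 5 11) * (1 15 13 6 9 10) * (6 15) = (1 6 8 9 5 11 12 14)(2 16 3 15 4)(10 13) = [0, 6, 16, 15, 2, 11, 8, 7, 9, 5, 13, 12, 14, 10, 1, 4, 3]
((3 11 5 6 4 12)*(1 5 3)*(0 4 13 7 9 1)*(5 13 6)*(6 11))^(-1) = ((0 4 12)(1 13 7 9)(3 6 11))^(-1) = (0 12 4)(1 9 7 13)(3 11 6)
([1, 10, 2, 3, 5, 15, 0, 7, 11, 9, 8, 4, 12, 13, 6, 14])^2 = (0 10 11 5 14)(1 8 4 15 6)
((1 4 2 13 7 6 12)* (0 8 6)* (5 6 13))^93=((0 8 13 7)(1 4 2 5 6 12))^93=(0 8 13 7)(1 5)(2 12)(4 6)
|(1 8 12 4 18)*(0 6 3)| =15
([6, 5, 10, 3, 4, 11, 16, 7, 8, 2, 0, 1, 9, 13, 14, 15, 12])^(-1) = [10, 11, 9, 3, 4, 1, 0, 7, 8, 12, 2, 5, 16, 13, 14, 15, 6]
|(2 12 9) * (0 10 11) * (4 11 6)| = 15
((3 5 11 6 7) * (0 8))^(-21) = ((0 8)(3 5 11 6 7))^(-21) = (0 8)(3 7 6 11 5)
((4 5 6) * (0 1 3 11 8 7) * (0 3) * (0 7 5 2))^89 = (0 2 4 6 5 8 11 3 7 1)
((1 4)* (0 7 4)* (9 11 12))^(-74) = ((0 7 4 1)(9 11 12))^(-74) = (0 4)(1 7)(9 11 12)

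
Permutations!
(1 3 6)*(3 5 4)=(1 5 4 3 6)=[0, 5, 2, 6, 3, 4, 1]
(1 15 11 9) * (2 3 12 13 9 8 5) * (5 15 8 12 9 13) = (1 8 15 11 12 5 2 3 9) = [0, 8, 3, 9, 4, 2, 6, 7, 15, 1, 10, 12, 5, 13, 14, 11]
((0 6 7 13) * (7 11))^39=(0 13 7 11 6)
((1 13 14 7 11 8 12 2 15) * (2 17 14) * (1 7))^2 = (1 2 7 8 17)(11 12 14 13 15)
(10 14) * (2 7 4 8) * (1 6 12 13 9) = [0, 6, 7, 3, 8, 5, 12, 4, 2, 1, 14, 11, 13, 9, 10] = (1 6 12 13 9)(2 7 4 8)(10 14)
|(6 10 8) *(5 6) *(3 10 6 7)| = 5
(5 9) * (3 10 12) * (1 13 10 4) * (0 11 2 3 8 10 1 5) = (0 11 2 3 4 5 9)(1 13)(8 10 12) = [11, 13, 3, 4, 5, 9, 6, 7, 10, 0, 12, 2, 8, 1]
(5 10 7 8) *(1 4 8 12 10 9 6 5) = (1 4 8)(5 9 6)(7 12 10) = [0, 4, 2, 3, 8, 9, 5, 12, 1, 6, 7, 11, 10]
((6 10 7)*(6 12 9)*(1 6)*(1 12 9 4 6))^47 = (4 12 9 7 10 6)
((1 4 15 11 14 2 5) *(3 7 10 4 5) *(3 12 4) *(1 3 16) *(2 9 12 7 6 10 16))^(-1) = ((1 5 3 6 10 2 7 16)(4 15 11 14 9 12))^(-1) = (1 16 7 2 10 6 3 5)(4 12 9 14 11 15)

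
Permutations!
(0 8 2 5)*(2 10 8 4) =(0 4 2 5)(8 10) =[4, 1, 5, 3, 2, 0, 6, 7, 10, 9, 8]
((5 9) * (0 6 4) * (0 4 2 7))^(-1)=((0 6 2 7)(5 9))^(-1)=(0 7 2 6)(5 9)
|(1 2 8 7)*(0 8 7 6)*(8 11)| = 12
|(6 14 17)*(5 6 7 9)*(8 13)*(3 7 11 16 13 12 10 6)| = 36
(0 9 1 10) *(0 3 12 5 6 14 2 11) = (0 9 1 10 3 12 5 6 14 2 11) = [9, 10, 11, 12, 4, 6, 14, 7, 8, 1, 3, 0, 5, 13, 2]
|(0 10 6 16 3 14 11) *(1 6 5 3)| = 6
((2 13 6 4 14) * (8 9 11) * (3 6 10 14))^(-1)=(2 14 10 13)(3 4 6)(8 11 9)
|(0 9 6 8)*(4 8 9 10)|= |(0 10 4 8)(6 9)|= 4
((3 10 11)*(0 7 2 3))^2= (0 2 10)(3 11 7)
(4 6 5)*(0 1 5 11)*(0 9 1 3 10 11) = (0 3 10 11 9 1 5 4 6) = [3, 5, 2, 10, 6, 4, 0, 7, 8, 1, 11, 9]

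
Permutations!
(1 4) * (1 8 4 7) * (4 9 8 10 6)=[0, 7, 2, 3, 10, 5, 4, 1, 9, 8, 6]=(1 7)(4 10 6)(8 9)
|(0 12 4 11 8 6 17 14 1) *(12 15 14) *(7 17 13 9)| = 36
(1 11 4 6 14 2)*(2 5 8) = (1 11 4 6 14 5 8 2) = [0, 11, 1, 3, 6, 8, 14, 7, 2, 9, 10, 4, 12, 13, 5]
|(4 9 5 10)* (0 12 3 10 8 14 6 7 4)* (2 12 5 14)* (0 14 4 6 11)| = 18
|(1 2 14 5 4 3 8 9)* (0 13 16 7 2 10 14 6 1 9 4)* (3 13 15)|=|(0 15 3 8 4 13 16 7 2 6 1 10 14 5)|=14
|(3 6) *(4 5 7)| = 6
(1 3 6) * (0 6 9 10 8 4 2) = [6, 3, 0, 9, 2, 5, 1, 7, 4, 10, 8] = (0 6 1 3 9 10 8 4 2)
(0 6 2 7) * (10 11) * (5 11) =(0 6 2 7)(5 11 10) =[6, 1, 7, 3, 4, 11, 2, 0, 8, 9, 5, 10]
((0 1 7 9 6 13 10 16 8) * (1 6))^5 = ((0 6 13 10 16 8)(1 7 9))^5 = (0 8 16 10 13 6)(1 9 7)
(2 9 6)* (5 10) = (2 9 6)(5 10) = [0, 1, 9, 3, 4, 10, 2, 7, 8, 6, 5]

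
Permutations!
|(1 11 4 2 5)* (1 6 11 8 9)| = |(1 8 9)(2 5 6 11 4)| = 15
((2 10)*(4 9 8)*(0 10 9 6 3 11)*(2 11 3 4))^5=(0 11 10)(2 8 9)(4 6)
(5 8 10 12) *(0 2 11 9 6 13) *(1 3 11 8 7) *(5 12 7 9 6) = (0 2 8 10 7 1 3 11 6 13)(5 9) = [2, 3, 8, 11, 4, 9, 13, 1, 10, 5, 7, 6, 12, 0]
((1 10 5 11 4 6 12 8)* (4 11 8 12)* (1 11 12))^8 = (1 5 11)(8 12 10)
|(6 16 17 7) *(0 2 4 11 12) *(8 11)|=|(0 2 4 8 11 12)(6 16 17 7)|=12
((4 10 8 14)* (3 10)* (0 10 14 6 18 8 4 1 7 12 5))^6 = (18)(0 7 3)(1 4 5)(10 12 14)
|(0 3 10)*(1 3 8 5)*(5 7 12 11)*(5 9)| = 10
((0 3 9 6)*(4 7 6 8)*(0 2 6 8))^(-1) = ((0 3 9)(2 6)(4 7 8))^(-1) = (0 9 3)(2 6)(4 8 7)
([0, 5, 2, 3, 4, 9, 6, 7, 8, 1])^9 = [0, 1, 2, 3, 4, 5, 6, 7, 8, 9]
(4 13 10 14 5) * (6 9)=(4 13 10 14 5)(6 9)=[0, 1, 2, 3, 13, 4, 9, 7, 8, 6, 14, 11, 12, 10, 5]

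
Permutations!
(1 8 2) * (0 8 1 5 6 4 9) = (0 8 2 5 6 4 9) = [8, 1, 5, 3, 9, 6, 4, 7, 2, 0]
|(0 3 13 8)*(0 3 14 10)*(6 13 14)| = |(0 6 13 8 3 14 10)| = 7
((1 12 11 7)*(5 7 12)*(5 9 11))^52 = ((1 9 11 12 5 7))^52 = (1 5 11)(7 12 9)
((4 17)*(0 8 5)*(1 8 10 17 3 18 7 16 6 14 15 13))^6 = (0 7 1 4 14)(3 15 10 16 8)(5 18 13 17 6)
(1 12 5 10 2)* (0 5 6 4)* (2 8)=[5, 12, 1, 3, 0, 10, 4, 7, 2, 9, 8, 11, 6]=(0 5 10 8 2 1 12 6 4)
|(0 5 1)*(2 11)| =|(0 5 1)(2 11)| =6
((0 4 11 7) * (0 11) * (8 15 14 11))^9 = ((0 4)(7 8 15 14 11))^9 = (0 4)(7 11 14 15 8)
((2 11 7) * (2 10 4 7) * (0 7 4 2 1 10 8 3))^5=(0 7 8 3)(1 10 2 11)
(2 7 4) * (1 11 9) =(1 11 9)(2 7 4) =[0, 11, 7, 3, 2, 5, 6, 4, 8, 1, 10, 9]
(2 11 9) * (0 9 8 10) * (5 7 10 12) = [9, 1, 11, 3, 4, 7, 6, 10, 12, 2, 0, 8, 5] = (0 9 2 11 8 12 5 7 10)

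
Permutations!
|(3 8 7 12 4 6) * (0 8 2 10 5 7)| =|(0 8)(2 10 5 7 12 4 6 3)| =8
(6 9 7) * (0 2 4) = [2, 1, 4, 3, 0, 5, 9, 6, 8, 7] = (0 2 4)(6 9 7)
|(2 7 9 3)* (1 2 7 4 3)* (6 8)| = 6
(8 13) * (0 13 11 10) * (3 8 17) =(0 13 17 3 8 11 10) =[13, 1, 2, 8, 4, 5, 6, 7, 11, 9, 0, 10, 12, 17, 14, 15, 16, 3]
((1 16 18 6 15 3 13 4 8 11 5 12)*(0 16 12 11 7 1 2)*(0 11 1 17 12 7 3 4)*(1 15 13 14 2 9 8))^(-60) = ((0 16 18 6 13)(1 7 17 12 9 8 3 14 2 11 5 15 4))^(-60) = (18)(1 8 5 17 14 4 9 11 7 3 15 12 2)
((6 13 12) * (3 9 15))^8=((3 9 15)(6 13 12))^8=(3 15 9)(6 12 13)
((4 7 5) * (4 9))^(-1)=(4 9 5 7)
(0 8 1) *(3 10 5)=(0 8 1)(3 10 5)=[8, 0, 2, 10, 4, 3, 6, 7, 1, 9, 5]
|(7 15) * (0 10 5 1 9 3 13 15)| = 9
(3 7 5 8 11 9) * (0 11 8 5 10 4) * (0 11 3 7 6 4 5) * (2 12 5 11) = (0 3 6 4 2 12 5)(7 10 11 9) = [3, 1, 12, 6, 2, 0, 4, 10, 8, 7, 11, 9, 5]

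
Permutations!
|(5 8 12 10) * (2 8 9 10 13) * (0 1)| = 12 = |(0 1)(2 8 12 13)(5 9 10)|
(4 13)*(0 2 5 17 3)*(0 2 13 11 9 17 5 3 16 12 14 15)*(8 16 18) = [13, 1, 3, 2, 11, 5, 6, 7, 16, 17, 10, 9, 14, 4, 15, 0, 12, 18, 8] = (0 13 4 11 9 17 18 8 16 12 14 15)(2 3)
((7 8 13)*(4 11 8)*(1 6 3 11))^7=(1 4 7 13 8 11 3 6)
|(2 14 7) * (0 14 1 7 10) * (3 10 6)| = |(0 14 6 3 10)(1 7 2)| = 15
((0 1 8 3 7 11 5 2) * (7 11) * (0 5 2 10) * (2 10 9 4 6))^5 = (0 10 11 3 8 1) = ((0 1 8 3 11 10)(2 5 9 4 6))^5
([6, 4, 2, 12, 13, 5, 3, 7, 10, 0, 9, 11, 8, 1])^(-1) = [9, 13, 2, 6, 1, 5, 0, 7, 12, 10, 8, 11, 3, 4]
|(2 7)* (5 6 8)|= 6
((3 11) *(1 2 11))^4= (11)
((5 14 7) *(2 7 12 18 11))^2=((2 7 5 14 12 18 11))^2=(2 5 12 11 7 14 18)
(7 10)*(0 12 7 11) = (0 12 7 10 11) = [12, 1, 2, 3, 4, 5, 6, 10, 8, 9, 11, 0, 7]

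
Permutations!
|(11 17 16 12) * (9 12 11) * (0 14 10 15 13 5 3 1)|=|(0 14 10 15 13 5 3 1)(9 12)(11 17 16)|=24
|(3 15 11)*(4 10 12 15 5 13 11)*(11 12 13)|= |(3 5 11)(4 10 13 12 15)|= 15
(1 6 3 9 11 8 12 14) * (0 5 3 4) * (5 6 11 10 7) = (0 6 4)(1 11 8 12 14)(3 9 10 7 5) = [6, 11, 2, 9, 0, 3, 4, 5, 12, 10, 7, 8, 14, 13, 1]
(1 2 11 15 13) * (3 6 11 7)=(1 2 7 3 6 11 15 13)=[0, 2, 7, 6, 4, 5, 11, 3, 8, 9, 10, 15, 12, 1, 14, 13]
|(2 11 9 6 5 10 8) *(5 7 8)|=6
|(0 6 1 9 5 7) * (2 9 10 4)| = |(0 6 1 10 4 2 9 5 7)| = 9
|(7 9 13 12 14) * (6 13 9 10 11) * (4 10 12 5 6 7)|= 6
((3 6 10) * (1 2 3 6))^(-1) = (1 3 2)(6 10)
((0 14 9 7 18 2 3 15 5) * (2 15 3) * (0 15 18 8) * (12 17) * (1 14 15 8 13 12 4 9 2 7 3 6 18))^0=(18)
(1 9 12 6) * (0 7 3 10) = (0 7 3 10)(1 9 12 6) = [7, 9, 2, 10, 4, 5, 1, 3, 8, 12, 0, 11, 6]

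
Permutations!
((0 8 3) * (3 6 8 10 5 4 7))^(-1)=(0 3 7 4 5 10)(6 8)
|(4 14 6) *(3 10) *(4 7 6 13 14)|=2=|(3 10)(6 7)(13 14)|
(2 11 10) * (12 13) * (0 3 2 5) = [3, 1, 11, 2, 4, 0, 6, 7, 8, 9, 5, 10, 13, 12] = (0 3 2 11 10 5)(12 13)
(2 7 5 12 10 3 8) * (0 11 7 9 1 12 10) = (0 11 7 5 10 3 8 2 9 1 12) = [11, 12, 9, 8, 4, 10, 6, 5, 2, 1, 3, 7, 0]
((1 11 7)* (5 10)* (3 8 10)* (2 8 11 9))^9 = (11)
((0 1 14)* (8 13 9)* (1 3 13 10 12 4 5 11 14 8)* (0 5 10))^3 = (14)(0 9)(1 3)(8 13)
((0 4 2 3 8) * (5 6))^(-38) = ((0 4 2 3 8)(5 6))^(-38) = (0 2 8 4 3)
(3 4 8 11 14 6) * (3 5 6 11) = (3 4 8)(5 6)(11 14) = [0, 1, 2, 4, 8, 6, 5, 7, 3, 9, 10, 14, 12, 13, 11]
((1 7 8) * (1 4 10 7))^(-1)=(4 8 7 10)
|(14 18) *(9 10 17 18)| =|(9 10 17 18 14)| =5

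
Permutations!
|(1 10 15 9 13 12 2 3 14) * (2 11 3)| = 9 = |(1 10 15 9 13 12 11 3 14)|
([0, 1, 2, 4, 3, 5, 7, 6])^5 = (3 4)(6 7)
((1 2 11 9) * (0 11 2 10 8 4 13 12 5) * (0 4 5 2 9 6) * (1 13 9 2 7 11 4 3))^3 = (0 13 11 4 12 6 9 7)(1 5 10 3 8)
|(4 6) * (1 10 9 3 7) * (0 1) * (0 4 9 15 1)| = 15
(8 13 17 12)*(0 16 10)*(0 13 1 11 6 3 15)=[16, 11, 2, 15, 4, 5, 3, 7, 1, 9, 13, 6, 8, 17, 14, 0, 10, 12]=(0 16 10 13 17 12 8 1 11 6 3 15)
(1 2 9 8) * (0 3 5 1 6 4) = [3, 2, 9, 5, 0, 1, 4, 7, 6, 8] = (0 3 5 1 2 9 8 6 4)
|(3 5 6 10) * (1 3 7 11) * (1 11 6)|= |(11)(1 3 5)(6 10 7)|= 3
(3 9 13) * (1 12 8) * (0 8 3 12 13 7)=(0 8 1 13 12 3 9 7)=[8, 13, 2, 9, 4, 5, 6, 0, 1, 7, 10, 11, 3, 12]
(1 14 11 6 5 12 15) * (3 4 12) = (1 14 11 6 5 3 4 12 15) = [0, 14, 2, 4, 12, 3, 5, 7, 8, 9, 10, 6, 15, 13, 11, 1]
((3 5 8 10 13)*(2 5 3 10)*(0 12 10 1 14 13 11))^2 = ((0 12 10 11)(1 14 13)(2 5 8))^2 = (0 10)(1 13 14)(2 8 5)(11 12)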